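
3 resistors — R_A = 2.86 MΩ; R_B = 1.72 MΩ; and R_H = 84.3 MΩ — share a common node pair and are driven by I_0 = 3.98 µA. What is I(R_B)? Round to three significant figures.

I ≈ 2.45 µA

Conductances: ΣG = 1/2.86 + 1/1.72 + 1/84.3 = 0.9429 (1/MΩ).
By the current-divider rule, I = I_0 · G_k/ΣG = 3.98 × 0.6166 = 2.454 µA.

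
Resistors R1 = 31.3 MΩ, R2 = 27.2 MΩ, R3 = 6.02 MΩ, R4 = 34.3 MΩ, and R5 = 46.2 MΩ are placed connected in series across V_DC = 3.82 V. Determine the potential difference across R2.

Total series resistance ΣR = 31.3 + 27.2 + 6.02 + 34.3 + 46.2 = 145.0 MΩ.
By the voltage-divider rule, V = 3.82 × 27.20/145.0 = 0.7165 V.

V ≈ 0.716 V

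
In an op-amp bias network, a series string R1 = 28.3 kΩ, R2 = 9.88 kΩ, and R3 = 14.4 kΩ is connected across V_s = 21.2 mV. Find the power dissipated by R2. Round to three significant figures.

Series current I = V_s/ΣR = 21.2/52.58 = 0.4032 µA.
V(R2) = I·R = 3.984 mV; P = V·I = 3.984 × 0.4032 = 1.606 nW.

P ≈ 1.61 nW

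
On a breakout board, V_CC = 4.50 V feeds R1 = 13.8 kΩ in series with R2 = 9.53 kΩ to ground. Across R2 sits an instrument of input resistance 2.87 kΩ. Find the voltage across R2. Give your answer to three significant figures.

V_out ≈ 0.620 V

R2 ‖ R_L = (9.53 × 2.87)/(9.53 + 2.87) = 2.206 kΩ.
Voltage divider with the loaded lower leg: V_out = 4.50 × 2.206/(13.8 + 2.206) = 4.50 × 0.1378 = 0.6201 V.
(Unloaded it would be 1.84 V; the load pulls it down.)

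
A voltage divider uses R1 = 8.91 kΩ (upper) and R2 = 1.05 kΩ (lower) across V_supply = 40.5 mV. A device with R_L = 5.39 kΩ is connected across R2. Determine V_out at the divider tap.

R2 ‖ R_L = (1.05 × 5.39)/(1.05 + 5.39) = 0.8788 kΩ.
Then V_out = V_supply · R2'/(R1 + R2') = 40.5 × 0.8788/9.789 = 3.636 mV.

V_out ≈ 3.64 mV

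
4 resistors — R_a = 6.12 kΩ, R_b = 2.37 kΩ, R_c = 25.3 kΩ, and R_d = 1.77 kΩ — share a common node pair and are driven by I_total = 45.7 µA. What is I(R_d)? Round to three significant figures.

ΣG = 1/6.12 + 1/2.37 + 1/25.3 + 1/1.77 = 1.190.
By the current-divider rule, I = I_total · G_k/ΣG = 45.7 × 0.4748 = 21.70 µA.

I ≈ 21.7 µA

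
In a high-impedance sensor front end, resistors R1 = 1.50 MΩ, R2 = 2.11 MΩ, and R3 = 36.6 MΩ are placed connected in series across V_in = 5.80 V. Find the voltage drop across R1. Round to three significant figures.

V ≈ 0.216 V

Series total: ΣR = 1.50 + 2.11 + 36.6 = 40.21 MΩ.
V = V_in · R/ΣR = 5.80 × 0.03730 = 0.2164 V.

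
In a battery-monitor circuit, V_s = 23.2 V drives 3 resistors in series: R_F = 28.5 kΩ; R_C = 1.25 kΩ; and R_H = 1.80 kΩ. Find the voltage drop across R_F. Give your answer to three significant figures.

Total series resistance ΣR = 28.5 + 1.25 + 1.80 = 31.55 kΩ.
By the voltage-divider rule, V = 23.2 × 28.50/31.55 = 20.96 V.

V ≈ 21.0 V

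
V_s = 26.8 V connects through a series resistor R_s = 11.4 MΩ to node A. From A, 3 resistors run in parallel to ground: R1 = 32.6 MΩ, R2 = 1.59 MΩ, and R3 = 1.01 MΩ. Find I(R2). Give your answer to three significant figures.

Parallel bank: R_p = 1/(1/32.6 + 1/1.59 + 1/1.01) = 0.6062 MΩ.
V_A = 26.8 × 0.6062/12.01 = 1.353 V.
Branch current I = V_A/R2 = 1.353/1.59 = 0.8510 µA.

I ≈ 0.851 µA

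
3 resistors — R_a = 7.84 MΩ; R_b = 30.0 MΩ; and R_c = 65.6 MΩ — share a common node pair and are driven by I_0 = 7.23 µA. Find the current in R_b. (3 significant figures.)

I ≈ 1.37 µA

Total conductance ΣG = 1/7.84 + 1/30.0 + 1/65.6 = 0.1761 (units of 1/MΩ).
R_b takes the fraction G_k/ΣG = 0.03333/0.1761 = 0.1893, so I = 7.23 × 0.1893 = 1.368 µA.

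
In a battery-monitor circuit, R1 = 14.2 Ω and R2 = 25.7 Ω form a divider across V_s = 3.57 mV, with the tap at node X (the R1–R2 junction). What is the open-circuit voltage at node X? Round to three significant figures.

V_th ≈ 2.30 mV

With X open, the divider is unloaded: V_th = 3.57 × 25.7/39.90 = 2.299 mV.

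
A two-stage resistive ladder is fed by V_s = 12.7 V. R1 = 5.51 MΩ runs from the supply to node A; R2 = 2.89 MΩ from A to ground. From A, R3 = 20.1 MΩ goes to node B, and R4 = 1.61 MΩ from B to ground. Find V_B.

Node A sees R2 in parallel with the series input of stage 2, R3 + R4 = 21.71 MΩ.
R2 ‖ (R3+R4) = 2.550 MΩ.
V_A = 12.7 × 2.550/(5.51 + 2.550) = 4.019 V.
Then the unloaded second divider: V_B = V_A × R4/(R3+R4) = 4.019 × 0.07416 = 0.2980 V.

V_B ≈ 0.298 V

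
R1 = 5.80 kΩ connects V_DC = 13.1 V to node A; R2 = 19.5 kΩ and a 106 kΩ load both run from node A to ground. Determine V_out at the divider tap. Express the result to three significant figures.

R2 ‖ R_L = (19.5 × 106)/(19.5 + 106) = 16.47 kΩ.
Voltage divider with the loaded lower leg: V_out = 13.1 × 16.47/(5.80 + 16.47) = 13.1 × 0.7396 = 9.688 V.
(Unloaded it would be 10.1 V; the load pulls it down.)

V_out ≈ 9.69 V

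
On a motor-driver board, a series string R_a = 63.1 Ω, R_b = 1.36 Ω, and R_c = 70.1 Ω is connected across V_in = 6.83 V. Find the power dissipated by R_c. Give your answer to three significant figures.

P ≈ 0.181 W

Series current I = V_in/ΣR = 6.83/134.6 = 0.05076 A.
P(R_c) = I²·R_c = (0.05076)² × 70.1 = 0.1806 W.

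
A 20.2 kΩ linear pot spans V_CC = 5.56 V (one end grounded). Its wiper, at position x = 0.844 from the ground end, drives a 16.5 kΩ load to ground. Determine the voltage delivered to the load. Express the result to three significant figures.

Split the track: R_lower = x·R_p = 17.05 kΩ, R_upper = (1−x)·R_p = 3.151 kΩ.
Lower segment in parallel with the load: 17.05 ‖ 16.5 = 8.385 kΩ.
V_out = 5.56 × 8.385/(3.151 + 8.385) = 4.041 V.

V_out ≈ 4.04 V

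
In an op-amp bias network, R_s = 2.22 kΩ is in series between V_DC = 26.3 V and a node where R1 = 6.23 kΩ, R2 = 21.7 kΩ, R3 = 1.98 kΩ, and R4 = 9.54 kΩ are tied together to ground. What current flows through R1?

I ≈ 1.50 mA

Parallel bank: R_p = 1/(1/6.23 + 1/21.7 + 1/1.98 + 1/9.54) = 1.225 kΩ.
V_A by voltage divider: V_A = 26.3 × 1.225/(2.22 + 1.225) = 9.351 V.
I(R1) = V_A / R1 = 9.351/6.23 = 1.501 mA.
(Check via current divider: I_total = 7.635 mA; share G_k/ΣG = 0.1966 → same result.)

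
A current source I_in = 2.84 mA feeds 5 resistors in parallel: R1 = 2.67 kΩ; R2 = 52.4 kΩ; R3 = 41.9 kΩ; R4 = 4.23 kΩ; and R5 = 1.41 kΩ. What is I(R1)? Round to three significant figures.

I ≈ 0.780 mA

ΣG = 1/2.67 + 1/52.4 + 1/41.9 + 1/4.23 + 1/1.41 = 1.363.
By the current-divider rule, I = I_in · G_k/ΣG = 2.84 × 0.2748 = 0.7803 mA.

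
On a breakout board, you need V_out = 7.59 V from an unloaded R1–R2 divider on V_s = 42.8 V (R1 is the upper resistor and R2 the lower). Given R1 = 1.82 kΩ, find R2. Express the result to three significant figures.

R2 ≈ 0.392 kΩ

V_out/V_s = R2/(R1+R2) = 0.1773.
R2 = R1 · 0.1773/(1 − 0.1773) = 0.3923 kΩ.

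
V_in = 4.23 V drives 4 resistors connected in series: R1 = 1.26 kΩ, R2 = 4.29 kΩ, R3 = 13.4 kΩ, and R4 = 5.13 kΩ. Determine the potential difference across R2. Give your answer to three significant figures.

V ≈ 0.754 V

Series total: ΣR = 1.26 + 4.29 + 13.4 + 5.13 = 24.08 kΩ.
Voltage divider: V = V_in · (4.290 / 24.08) = 4.23 × 0.1782 = 0.7536 V.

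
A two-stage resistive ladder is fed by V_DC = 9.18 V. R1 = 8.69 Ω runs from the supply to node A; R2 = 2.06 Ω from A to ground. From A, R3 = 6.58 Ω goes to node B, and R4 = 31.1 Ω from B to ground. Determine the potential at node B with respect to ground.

V_B ≈ 1.39 V

Looking into the second stage from A: R3 + R4 = 37.68 Ω appears in parallel with R2.
Effective lower resistance at A: R2 ‖ 37.68 = 1.953 Ω.
V_A = 9.18 × 1.953/(8.69 + 1.953) = 1.685 V.
V_B = V_A × 0.8254 = 1.390 V.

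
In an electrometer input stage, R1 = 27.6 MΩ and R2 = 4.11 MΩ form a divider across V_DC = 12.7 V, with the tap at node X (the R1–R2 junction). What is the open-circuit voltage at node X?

V_th is the unloaded tap voltage: V_DC · R2/(R1+R2) = 12.7 × 0.1296 = 1.646 V.

V_th ≈ 1.65 V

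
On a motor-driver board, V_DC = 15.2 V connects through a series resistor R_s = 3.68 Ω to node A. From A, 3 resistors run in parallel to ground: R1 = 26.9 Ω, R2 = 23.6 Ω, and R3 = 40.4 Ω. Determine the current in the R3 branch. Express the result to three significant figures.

I ≈ 0.272 A

Parallel bank: R_p = 1/(1/26.9 + 1/23.6 + 1/40.4) = 9.588 Ω.
Node voltage V_A = V_DC · R_p/(R_s + R_p) = 15.2 × 0.7226 = 10.98 V.
I(R3) = V_A / R3 = 10.98/40.4 = 0.2719 A.
(Equivalently: I_total = 1.146 A, then current-divider fraction G_k/ΣG = 0.2373.)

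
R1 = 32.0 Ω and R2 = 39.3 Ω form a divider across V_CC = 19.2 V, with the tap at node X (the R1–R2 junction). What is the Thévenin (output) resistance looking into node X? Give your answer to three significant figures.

Looking into X with the source shorted: R_th = R1·R2/(R1+R2) = 32.00 × 39.3/71.30 = 17.64 Ω.

R_th ≈ 17.6 Ω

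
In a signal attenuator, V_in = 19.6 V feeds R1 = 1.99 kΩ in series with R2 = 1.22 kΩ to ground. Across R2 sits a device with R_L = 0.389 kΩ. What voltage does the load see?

The load sits in parallel with R2, giving an effective lower resistance R2' = R2·R_L/(R2+R_L) = 0.2950 kΩ.
Now apply the divider: V_out = 19.6 × 0.1291 = 2.530 V.

V_out ≈ 2.53 V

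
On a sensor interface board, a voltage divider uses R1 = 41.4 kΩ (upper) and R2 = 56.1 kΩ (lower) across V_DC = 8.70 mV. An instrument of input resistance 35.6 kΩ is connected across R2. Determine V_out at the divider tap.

R2 ‖ R_L = (56.1 × 35.6)/(56.1 + 35.6) = 21.78 kΩ.
Voltage divider with the loaded lower leg: V_out = 8.70 × 21.78/(41.4 + 21.78) = 8.70 × 0.3447 = 2.999 mV.

V_out ≈ 3.00 mV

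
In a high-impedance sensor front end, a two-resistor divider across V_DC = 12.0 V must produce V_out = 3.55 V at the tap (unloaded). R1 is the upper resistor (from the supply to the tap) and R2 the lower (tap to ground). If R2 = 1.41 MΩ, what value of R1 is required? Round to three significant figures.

R1 ≈ 3.36 MΩ

Required fraction k = V_out/V_DC = 0.2958.
R1 = R2·(1/k − 1) = 1.41 × 2.380 = 3.356 MΩ.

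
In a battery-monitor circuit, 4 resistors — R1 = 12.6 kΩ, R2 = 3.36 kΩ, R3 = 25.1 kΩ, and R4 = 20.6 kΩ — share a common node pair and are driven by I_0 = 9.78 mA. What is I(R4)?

ΣG = 1/12.6 + 1/3.36 + 1/25.1 + 1/20.6 = 0.4654.
By the current-divider rule, I = I_0 · G_k/ΣG = 9.78 × 0.1043 = 1.020 mA.

I ≈ 1.02 mA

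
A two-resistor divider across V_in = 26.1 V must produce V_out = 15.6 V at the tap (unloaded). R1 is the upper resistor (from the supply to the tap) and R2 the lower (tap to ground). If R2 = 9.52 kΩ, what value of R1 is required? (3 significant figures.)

R1 ≈ 6.41 kΩ

V_out/V_in = R2/(R1+R2) = 0.5977.
R1 = R2·(1/k − 1) = 9.52 × 0.6731 = 6.408 kΩ.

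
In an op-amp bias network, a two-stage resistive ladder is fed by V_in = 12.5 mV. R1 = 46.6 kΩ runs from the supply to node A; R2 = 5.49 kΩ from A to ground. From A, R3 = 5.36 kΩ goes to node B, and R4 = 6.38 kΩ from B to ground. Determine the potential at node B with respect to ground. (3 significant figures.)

Looking into the second stage from A: R3 + R4 = 11.74 kΩ appears in parallel with R2.
Effective lower resistance at A: R2 ‖ 11.74 = 3.741 kΩ.
V_A = 12.5 × 3.741/(46.6 + 3.741) = 0.9289 mV.
Then the unloaded second divider: V_B = V_A × R4/(R3+R4) = 0.9289 × 0.5434 = 0.5048 mV.

V_B ≈ 0.505 mV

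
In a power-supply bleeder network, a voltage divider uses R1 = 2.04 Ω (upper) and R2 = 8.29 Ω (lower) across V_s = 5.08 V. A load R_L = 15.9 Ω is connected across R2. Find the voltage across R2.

V_out ≈ 3.70 V

First combine the lower leg with the load: R2 ‖ R_L = 5.449 Ω.
Voltage divider with the loaded lower leg: V_out = 5.08 × 5.449/(2.04 + 5.449) = 5.08 × 0.7276 = 3.696 V.
(Unloaded it would be 4.08 V; the load pulls it down.)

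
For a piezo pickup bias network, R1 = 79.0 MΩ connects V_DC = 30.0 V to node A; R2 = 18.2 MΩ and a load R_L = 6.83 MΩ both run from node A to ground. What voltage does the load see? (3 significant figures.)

V_out ≈ 1.77 V

First combine the lower leg with the load: R2 ‖ R_L = 4.966 MΩ.
Voltage divider with the loaded lower leg: V_out = 30.0 × 4.966/(79.0 + 4.966) = 30.0 × 0.05915 = 1.774 V.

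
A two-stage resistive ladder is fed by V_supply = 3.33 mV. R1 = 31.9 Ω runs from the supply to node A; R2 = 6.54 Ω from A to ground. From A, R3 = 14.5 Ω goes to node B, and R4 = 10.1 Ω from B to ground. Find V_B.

Node A sees R2 in parallel with the series input of stage 2, R3 + R4 = 24.60 Ω.
Effective lower resistance at A: R2 ‖ 24.60 = 5.166 Ω.
V_A = 3.33 × 5.166/(31.9 + 5.166) = 0.4641 mV.
V_B = V_A × 0.4106 = 0.1906 mV.

V_B ≈ 0.191 mV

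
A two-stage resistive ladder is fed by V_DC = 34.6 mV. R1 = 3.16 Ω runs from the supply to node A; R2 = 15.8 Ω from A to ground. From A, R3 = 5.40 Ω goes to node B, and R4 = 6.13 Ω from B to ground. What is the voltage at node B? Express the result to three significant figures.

V_B ≈ 12.5 mV

Node A sees R2 in parallel with the series input of stage 2, R3 + R4 = 11.53 Ω.
R2 ‖ (R3+R4) = 6.666 Ω.
First divider: V_A = V_DC · 6.666/(3.16 + 6.666) = 23.47 mV.
V_B = V_A × 0.5317 = 12.48 mV.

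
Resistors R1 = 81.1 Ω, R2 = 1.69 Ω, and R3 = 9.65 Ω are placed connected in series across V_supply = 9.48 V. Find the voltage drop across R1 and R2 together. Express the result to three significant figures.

V ≈ 8.49 V

Series total: ΣR = 81.1 + 1.69 + 9.65 = 92.44 Ω.
R_{R1..R2} = 81.1 + 1.69 = 82.79 Ω.
By the voltage-divider rule, V = 9.48 × 82.79/92.44 = 8.490 V.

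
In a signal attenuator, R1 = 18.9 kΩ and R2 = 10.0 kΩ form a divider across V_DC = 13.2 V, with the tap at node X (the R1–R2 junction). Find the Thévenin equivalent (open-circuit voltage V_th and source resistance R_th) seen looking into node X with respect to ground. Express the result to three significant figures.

V_th ≈ 4.57 V, R_th ≈ 6.54 kΩ

Open-circuit (no load on X): V_th = V_DC · R2/(R1 + R2) = 13.2 × 10.0/(18.90 + 10.0) = 4.567 V.
With V_DC suppressed (replaced by a short), R_th = R1 ‖ R2 = (18.90 × 10.0)/(18.90 + 10.0) = 6.540 kΩ.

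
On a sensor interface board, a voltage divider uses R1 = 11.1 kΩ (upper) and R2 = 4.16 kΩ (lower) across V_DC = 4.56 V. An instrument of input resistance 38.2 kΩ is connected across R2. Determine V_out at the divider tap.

V_out ≈ 1.15 V

R2 ‖ R_L = (4.16 × 38.2)/(4.16 + 38.2) = 3.751 kΩ.
Now apply the divider: V_out = 4.56 × 0.2526 = 1.152 V.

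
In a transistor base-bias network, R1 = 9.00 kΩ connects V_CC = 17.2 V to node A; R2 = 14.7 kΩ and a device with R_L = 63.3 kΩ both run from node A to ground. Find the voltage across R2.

The load sits in parallel with R2, giving an effective lower resistance R2' = R2·R_L/(R2+R_L) = 11.93 kΩ.
Then V_out = V_CC · R2'/(R1 + R2') = 17.2 × 11.93/20.93 = 9.804 V.

V_out ≈ 9.80 V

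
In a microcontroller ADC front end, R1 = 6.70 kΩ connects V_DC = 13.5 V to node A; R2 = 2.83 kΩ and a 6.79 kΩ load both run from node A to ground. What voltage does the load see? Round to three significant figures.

R2 ‖ R_L = (2.83 × 6.79)/(2.83 + 6.79) = 1.997 kΩ.
Now apply the divider: V_out = 13.5 × 0.2297 = 3.100 V.

V_out ≈ 3.10 V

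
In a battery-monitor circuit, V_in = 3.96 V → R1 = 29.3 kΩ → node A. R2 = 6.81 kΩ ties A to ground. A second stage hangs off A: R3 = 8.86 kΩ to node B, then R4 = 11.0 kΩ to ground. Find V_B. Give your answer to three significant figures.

Looking into the second stage from A: R3 + R4 = 19.86 kΩ appears in parallel with R2.
R2 ‖ (R3+R4) = 5.071 kΩ.
First divider: V_A = V_in · 5.071/(29.3 + 5.071) = 0.5843 V.
V_B = V_A × 0.5539 = 0.3236 V.

V_B ≈ 0.324 V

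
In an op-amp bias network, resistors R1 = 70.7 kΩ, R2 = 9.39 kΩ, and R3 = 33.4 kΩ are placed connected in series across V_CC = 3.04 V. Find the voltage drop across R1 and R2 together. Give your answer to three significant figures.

V ≈ 2.15 V

Series total: ΣR = 70.7 + 9.39 + 33.4 = 113.5 kΩ.
R_{R1..R2} = 70.7 + 9.39 = 80.09 kΩ.
By the voltage-divider rule, V = 3.04 × 80.09/113.5 = 2.145 V.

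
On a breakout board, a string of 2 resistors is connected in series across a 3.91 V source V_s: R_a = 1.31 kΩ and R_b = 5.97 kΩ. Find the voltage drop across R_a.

V ≈ 0.704 V

Total series resistance ΣR = 1.31 + 5.97 = 7.280 kΩ.
Voltage divider: V = V_s · (1.310 / 7.280) = 3.91 × 0.1799 = 0.7036 V.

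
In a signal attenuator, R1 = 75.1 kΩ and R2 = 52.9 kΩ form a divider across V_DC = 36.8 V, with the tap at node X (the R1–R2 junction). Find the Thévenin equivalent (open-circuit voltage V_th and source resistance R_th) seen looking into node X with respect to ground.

Open-circuit (no load on X): V_th = V_DC · R2/(R1 + R2) = 36.8 × 52.9/(75.10 + 52.9) = 15.21 V.
Looking into X with the source shorted: R_th = R1·R2/(R1+R2) = 75.10 × 52.9/128.0 = 31.04 kΩ.

V_th ≈ 15.2 V, R_th ≈ 31.0 kΩ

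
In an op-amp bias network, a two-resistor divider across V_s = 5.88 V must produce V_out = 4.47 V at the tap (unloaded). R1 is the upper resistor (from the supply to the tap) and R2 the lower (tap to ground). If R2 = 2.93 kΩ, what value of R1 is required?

V_out/V_s = R2/(R1+R2) = 0.7602.
R1 = R2·(1/k − 1) = 2.93 × 0.3154 = 0.9242 kΩ.

R1 ≈ 0.924 kΩ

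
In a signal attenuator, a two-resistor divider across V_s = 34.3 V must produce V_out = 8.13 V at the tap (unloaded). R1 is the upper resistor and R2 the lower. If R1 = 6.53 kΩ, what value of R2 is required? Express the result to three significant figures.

R2 ≈ 2.03 kΩ

Required fraction k = V_out/V_s = 0.2370.
R2 = R1 · 0.2370/(1 − 0.2370) = 2.029 kΩ.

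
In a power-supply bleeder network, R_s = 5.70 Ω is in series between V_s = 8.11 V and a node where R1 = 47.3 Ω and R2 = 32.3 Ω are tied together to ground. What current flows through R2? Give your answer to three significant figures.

I ≈ 0.194 A

Parallel bank: R_p = 1/(1/47.3 + 1/32.3) = 19.19 Ω.
V_A = 8.11 × 19.19/24.89 = 6.253 V.
Branch current I = V_A/R2 = 6.253/32.3 = 0.1936 A.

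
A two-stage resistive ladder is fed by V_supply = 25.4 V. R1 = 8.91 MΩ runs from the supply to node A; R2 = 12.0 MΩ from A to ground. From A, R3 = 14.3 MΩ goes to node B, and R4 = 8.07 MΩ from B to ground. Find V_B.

Looking into the second stage from A: R3 + R4 = 22.37 MΩ appears in parallel with R2.
Effective lower resistance at A: R2 ‖ 22.37 = 7.810 MΩ.
V_A = 25.4 × 7.810/(8.91 + 7.810) = 11.86 V.
Stage 2 is unloaded, so V_B = V_A · R4/(R3+R4) = 11.86 × 8.07/22.37 = 4.280 V.

V_B ≈ 4.28 V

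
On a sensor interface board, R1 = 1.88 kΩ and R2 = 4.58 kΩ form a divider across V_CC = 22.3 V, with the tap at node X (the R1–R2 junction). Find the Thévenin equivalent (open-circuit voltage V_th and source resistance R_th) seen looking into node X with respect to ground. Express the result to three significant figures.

V_th ≈ 15.8 V, R_th ≈ 1.33 kΩ

Open-circuit (no load on X): V_th = V_CC · R2/(R1 + R2) = 22.3 × 4.58/(1.880 + 4.58) = 15.81 V.
Looking into X with the source shorted: R_th = R1·R2/(R1+R2) = 1.880 × 4.58/6.460 = 1.333 kΩ.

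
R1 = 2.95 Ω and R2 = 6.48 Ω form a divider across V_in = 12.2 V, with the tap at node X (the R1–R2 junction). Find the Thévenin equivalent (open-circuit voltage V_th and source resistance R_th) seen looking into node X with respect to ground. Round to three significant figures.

V_th is the unloaded tap voltage: V_in · R2/(R1+R2) = 12.2 × 0.6872 = 8.383 V.
With V_in suppressed (replaced by a short), R_th = R1 ‖ R2 = (2.950 × 6.48)/(2.950 + 6.48) = 2.027 Ω.

V_th ≈ 8.38 V, R_th ≈ 2.03 Ω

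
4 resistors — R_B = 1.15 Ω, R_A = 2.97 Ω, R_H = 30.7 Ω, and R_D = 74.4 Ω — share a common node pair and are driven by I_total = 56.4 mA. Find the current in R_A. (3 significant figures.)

Conductances: ΣG = 1/1.15 + 1/2.97 + 1/30.7 + 1/74.4 = 1.252 (1/Ω).
Current divider: I(R_A) = I_total · G_k/ΣG = 56.4 × (0.3367/1.252) = 56.4 × 0.2689 = 15.16 mA.

I ≈ 15.2 mA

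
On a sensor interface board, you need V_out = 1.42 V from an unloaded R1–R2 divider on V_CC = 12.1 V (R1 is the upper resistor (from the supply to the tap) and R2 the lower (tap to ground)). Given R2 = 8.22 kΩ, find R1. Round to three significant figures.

Required fraction k = V_out/V_CC = 0.1174.
R1 = R2·(1/k − 1) = 8.22 × 7.521 = 61.82 kΩ.

R1 ≈ 61.8 kΩ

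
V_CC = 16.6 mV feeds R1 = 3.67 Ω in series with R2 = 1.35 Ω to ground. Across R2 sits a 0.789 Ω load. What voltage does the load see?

V_out ≈ 1.98 mV

R2 ‖ R_L = (1.35 × 0.789)/(1.35 + 0.789) = 0.4980 Ω.
Now apply the divider: V_out = 16.6 × 0.1195 = 1.983 mV.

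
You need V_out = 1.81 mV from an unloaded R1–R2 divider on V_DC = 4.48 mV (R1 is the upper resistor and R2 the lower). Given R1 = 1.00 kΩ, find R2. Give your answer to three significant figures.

R2 ≈ 0.678 kΩ

The divider ratio is R2/(R1+R2) = 1.81/4.48 = 0.4040.
So R2 = R1 · V_out/(V_DC − V_out) = 1.00 × 1.81/(4.48 − 1.81) = 1.00 × 0.6779 = 0.6779 kΩ.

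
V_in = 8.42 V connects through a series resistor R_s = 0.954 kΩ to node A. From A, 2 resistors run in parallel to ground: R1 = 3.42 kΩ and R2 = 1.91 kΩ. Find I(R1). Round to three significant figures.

Equivalent of the parallel group: R_p = 1.226 kΩ.
V_A = 8.42 × 1.226/2.180 = 4.735 V.
Branch current I = V_A/R1 = 4.735/3.42 = 1.384 mA.

I ≈ 1.38 mA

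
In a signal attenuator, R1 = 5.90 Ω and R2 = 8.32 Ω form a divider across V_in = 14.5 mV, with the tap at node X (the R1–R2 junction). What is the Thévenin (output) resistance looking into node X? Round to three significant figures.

R_th ≈ 3.45 Ω

With V_in suppressed (replaced by a short), R_th = R1 ‖ R2 = (5.900 × 8.32)/(5.900 + 8.32) = 3.452 Ω.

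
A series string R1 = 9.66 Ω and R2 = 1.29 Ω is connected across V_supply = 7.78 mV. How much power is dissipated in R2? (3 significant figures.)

ΣR = 10.95 Ω → I = 7.78/10.95 = 0.7105 mA.
P = I²R = 0.5048 × 1.29 = 0.6512 µW.

P ≈ 0.651 µW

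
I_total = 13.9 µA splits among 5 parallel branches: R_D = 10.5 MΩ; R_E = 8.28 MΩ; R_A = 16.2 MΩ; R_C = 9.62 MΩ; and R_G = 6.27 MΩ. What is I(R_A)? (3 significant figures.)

ΣG = 1/10.5 + 1/8.28 + 1/16.2 + 1/9.62 + 1/6.27 = 0.5412.
By the current-divider rule, I = I_total · G_k/ΣG = 13.9 × 0.1141 = 1.585 µA.

I ≈ 1.59 µA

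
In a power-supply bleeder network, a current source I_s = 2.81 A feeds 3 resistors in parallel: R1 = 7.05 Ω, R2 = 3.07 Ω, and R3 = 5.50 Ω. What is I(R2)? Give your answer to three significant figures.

I ≈ 1.41 A

ΣG = 1/7.05 + 1/3.07 + 1/5.50 = 0.6494.
Current divider: I(R2) = I_s · G_k/ΣG = 2.81 × (0.3257/0.6494) = 2.81 × 0.5016 = 1.409 A.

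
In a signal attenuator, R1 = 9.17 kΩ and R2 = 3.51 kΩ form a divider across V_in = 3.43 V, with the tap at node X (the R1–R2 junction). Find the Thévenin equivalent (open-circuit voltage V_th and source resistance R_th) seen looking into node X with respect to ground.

V_th ≈ 0.949 V, R_th ≈ 2.54 kΩ

Open-circuit (no load on X): V_th = V_in · R2/(R1 + R2) = 3.43 × 3.51/(9.170 + 3.51) = 0.9495 V.
Zeroing V_in shorts the top of R1 to ground, so R_th = R1 ‖ R2 = 2.538 kΩ.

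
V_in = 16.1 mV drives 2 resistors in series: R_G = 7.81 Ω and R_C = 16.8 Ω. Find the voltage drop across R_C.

V ≈ 11.0 mV

Total series resistance ΣR = 7.81 + 16.8 = 24.61 Ω.
Voltage divider: V = V_in · (16.80 / 24.61) = 16.1 × 0.6826 = 10.99 mV.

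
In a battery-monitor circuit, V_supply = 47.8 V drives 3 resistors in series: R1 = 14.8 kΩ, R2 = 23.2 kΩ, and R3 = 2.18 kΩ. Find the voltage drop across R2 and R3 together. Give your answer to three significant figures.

ΣR = 14.8 + 23.2 + 2.18 = 40.18 kΩ.
R_{R2..R3} = 23.2 + 2.18 = 25.38 kΩ.
Voltage divider: V = V_supply · (25.38 / 40.18) = 47.8 × 0.6317 = 30.19 V.

V ≈ 30.2 V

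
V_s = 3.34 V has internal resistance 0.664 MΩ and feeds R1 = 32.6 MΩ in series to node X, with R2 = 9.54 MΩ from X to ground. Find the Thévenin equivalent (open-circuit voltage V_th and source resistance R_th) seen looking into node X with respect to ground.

V_th ≈ 0.744 V, R_th ≈ 7.41 MΩ

R1' = 0.664 + 32.6 = 33.26 MΩ (source resistance + R1).
Open-circuit (no load on X): V_th = V_s · R2/(R1' + R2) = 3.34 × 9.54/(33.26 + 9.54) = 0.7444 V.
Zeroing V_s shorts the top of R1' to ground, so R_th = R1' ‖ R2 = 7.414 MΩ.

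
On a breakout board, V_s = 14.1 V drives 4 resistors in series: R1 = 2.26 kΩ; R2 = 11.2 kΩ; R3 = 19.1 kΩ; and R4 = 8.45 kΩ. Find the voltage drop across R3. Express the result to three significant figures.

ΣR = 2.26 + 11.2 + 19.1 + 8.45 = 41.01 kΩ.
Voltage divider: V = V_s · (19.10 / 41.01) = 14.1 × 0.4657 = 6.567 V.

V ≈ 6.57 V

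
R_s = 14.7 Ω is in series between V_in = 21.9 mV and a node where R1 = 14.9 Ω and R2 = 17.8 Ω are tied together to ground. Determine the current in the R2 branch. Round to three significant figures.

I ≈ 0.437 mA

Combine the parallel branches: R_p = (1/14.9 + 1/17.8)⁻¹ = 8.111 Ω.
V_A = 21.9 × 8.111/22.81 = 7.787 mV.
Branch current I = V_A/R2 = 7.787/17.8 = 0.4375 mA.
(Equivalently: I_total = 0.9601 mA, then current-divider fraction G_k/ΣG = 0.4557.)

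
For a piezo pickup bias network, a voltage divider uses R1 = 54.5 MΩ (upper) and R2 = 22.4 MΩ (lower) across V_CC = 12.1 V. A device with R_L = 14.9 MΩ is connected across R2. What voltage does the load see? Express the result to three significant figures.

First combine the lower leg with the load: R2 ‖ R_L = 8.948 MΩ.
Then V_out = V_CC · R2'/(R1 + R2') = 12.1 × 8.948/63.45 = 1.706 V.

V_out ≈ 1.71 V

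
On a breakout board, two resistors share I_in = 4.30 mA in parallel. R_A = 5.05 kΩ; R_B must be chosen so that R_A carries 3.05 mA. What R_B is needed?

Two-branch current divider: I_A = I_in · R_B/(R_A + R_B).
3.05/4.30 = R_B/(R_A + R_B) → R_B = R_A · (0.7093)/(1 − 0.7093) = 5.05 × 2.440 = 12.32 kΩ.

R_B ≈ 12.3 kΩ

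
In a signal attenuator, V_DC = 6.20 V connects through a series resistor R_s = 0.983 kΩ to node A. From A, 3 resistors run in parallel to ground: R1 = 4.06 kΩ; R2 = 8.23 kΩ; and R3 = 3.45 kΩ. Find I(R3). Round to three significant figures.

Parallel bank: R_p = 1/(1/4.06 + 1/8.23 + 1/3.45) = 1.521 kΩ.
Node voltage V_A = V_DC · R_p/(R_s + R_p) = 6.20 × 0.6074 = 3.766 V.
Branch current I = V_A/R3 = 3.766/3.45 = 1.091 mA.

I ≈ 1.09 mA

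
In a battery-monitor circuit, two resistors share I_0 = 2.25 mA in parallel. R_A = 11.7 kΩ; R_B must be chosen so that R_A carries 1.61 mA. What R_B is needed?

The fraction through R_A equals R_B/(R_A+R_B).
1.61/2.25 = R_B/(R_A + R_B) → R_B = R_A · (0.7156)/(1 − 0.7156) = 11.7 × 2.516 = 29.43 kΩ.

R_B ≈ 29.4 kΩ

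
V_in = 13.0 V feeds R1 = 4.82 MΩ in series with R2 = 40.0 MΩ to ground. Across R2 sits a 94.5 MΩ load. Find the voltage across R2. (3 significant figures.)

First combine the lower leg with the load: R2 ‖ R_L = 28.10 MΩ.
Now apply the divider: V_out = 13.0 × 0.8536 = 11.10 V.

V_out ≈ 11.1 V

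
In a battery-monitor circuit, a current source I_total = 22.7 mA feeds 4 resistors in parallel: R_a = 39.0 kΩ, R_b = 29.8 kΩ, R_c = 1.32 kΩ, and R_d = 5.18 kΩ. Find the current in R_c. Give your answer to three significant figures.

Total conductance ΣG = 1/39.0 + 1/29.8 + 1/1.32 + 1/5.18 = 1.010 (units of 1/kΩ).
Current divider: I(R_c) = I_total · G_k/ΣG = 22.7 × (0.7576/1.010) = 22.7 × 0.7502 = 17.03 mA.

I ≈ 17.0 mA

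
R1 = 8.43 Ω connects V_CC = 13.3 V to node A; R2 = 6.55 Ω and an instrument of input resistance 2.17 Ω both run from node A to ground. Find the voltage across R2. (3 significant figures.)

V_out ≈ 2.15 V

The load sits in parallel with R2, giving an effective lower resistance R2' = R2·R_L/(R2+R_L) = 1.630 Ω.
Then V_out = V_CC · R2'/(R1 + R2') = 13.3 × 1.630/10.06 = 2.155 V.
(Unloaded it would be 5.82 V; the load pulls it down.)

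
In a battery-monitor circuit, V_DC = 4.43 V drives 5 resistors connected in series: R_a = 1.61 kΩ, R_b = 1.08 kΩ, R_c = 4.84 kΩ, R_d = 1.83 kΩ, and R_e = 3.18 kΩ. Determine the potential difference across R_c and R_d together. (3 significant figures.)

ΣR = 1.61 + 1.08 + 4.84 + 1.83 + 3.18 = 12.54 kΩ.
R_{R_c..R_d} = 4.84 + 1.83 = 6.670 kΩ.
Voltage divider: V = V_DC · (6.670 / 12.54) = 4.43 × 0.5319 = 2.356 V.

V ≈ 2.36 V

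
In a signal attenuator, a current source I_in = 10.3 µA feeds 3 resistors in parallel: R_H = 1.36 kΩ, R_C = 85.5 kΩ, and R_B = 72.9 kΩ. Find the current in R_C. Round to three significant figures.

ΣG = 1/1.36 + 1/85.5 + 1/72.9 = 0.7607.
By the current-divider rule, I = I_in · G_k/ΣG = 10.3 × 0.01538 = 0.1584 µA.

I ≈ 0.158 µA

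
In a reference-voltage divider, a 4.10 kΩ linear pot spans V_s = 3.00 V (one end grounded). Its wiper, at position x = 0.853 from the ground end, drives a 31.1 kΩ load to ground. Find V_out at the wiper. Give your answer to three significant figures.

V_out ≈ 2.52 V

Lower segment x·R_p = 3.497 kΩ; upper segment (1−x)·R_p = 0.6027 kΩ.
R_L loads the lower segment: effective lower R = 3.144 kΩ.
Loaded-divider output: V_out = 3.00 × 0.8391 = 2.517 V.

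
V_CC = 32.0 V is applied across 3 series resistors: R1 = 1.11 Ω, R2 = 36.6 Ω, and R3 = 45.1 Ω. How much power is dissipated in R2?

Series current I = V_CC/ΣR = 32.0/82.81 = 0.3864 A.
P(R2) = I²·R2 = (0.3864)² × 36.6 = 5.465 W.

P ≈ 5.47 W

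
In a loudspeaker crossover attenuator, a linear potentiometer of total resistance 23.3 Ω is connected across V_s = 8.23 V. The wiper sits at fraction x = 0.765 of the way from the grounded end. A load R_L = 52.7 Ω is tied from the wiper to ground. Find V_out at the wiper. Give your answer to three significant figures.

The pot divides into 5.476 Ω above the wiper and 17.82 Ω below.
Lower segment in parallel with the load: 17.82 ‖ 52.7 = 13.32 Ω.
Then V_out = V_s · 13.32/(5.476 + 13.32) = 5.832 V.

V_out ≈ 5.83 V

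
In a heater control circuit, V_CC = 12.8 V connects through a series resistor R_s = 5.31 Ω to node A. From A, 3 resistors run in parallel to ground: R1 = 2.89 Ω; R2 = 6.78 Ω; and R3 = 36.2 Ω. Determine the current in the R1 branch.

Equivalent of the parallel group: R_p = 1.919 Ω.
V_A by voltage divider: V_A = 12.8 × 1.919/(5.31 + 1.919) = 3.398 V.
Branch current I = V_A/R1 = 3.398/2.89 = 1.176 A.
(Check via current divider: I_total = 1.771 A; share G_k/ΣG = 0.6640 → same result.)

I ≈ 1.18 A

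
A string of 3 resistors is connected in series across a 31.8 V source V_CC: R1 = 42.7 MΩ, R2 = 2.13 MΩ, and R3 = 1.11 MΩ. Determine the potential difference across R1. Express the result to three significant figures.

Series total: ΣR = 42.7 + 2.13 + 1.11 = 45.94 MΩ.
Voltage divider: V = V_CC · (42.70 / 45.94) = 31.8 × 0.9295 = 29.56 V.

V ≈ 29.6 V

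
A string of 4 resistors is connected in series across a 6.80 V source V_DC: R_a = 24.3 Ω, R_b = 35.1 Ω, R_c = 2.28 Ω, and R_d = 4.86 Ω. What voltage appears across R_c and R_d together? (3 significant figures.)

V ≈ 0.730 V

ΣR = 24.3 + 35.1 + 2.28 + 4.86 = 66.54 Ω.
R_{R_c..R_d} = 2.28 + 4.86 = 7.140 Ω.
By the voltage-divider rule, V = 6.80 × 7.140/66.54 = 0.7297 V.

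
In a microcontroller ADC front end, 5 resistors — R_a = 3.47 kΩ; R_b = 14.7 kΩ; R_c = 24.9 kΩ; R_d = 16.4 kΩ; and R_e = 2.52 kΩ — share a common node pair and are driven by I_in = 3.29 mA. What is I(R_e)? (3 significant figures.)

I ≈ 1.53 mA

Total conductance ΣG = 1/3.47 + 1/14.7 + 1/24.9 + 1/16.4 + 1/2.52 = 0.8542 (units of 1/kΩ).
Current divider: I(R_e) = I_in · G_k/ΣG = 3.29 × (0.3968/0.8542) = 3.29 × 0.4646 = 1.528 mA.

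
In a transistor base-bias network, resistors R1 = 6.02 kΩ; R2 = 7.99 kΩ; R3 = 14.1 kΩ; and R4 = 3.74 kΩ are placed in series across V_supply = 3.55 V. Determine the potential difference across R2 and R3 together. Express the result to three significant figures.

V ≈ 2.46 V

Series total: ΣR = 6.02 + 7.99 + 14.1 + 3.74 = 31.85 kΩ.
R_{R2..R3} = 7.99 + 14.1 = 22.09 kΩ.
Voltage divider: V = V_supply · (22.09 / 31.85) = 3.55 × 0.6936 = 2.462 V.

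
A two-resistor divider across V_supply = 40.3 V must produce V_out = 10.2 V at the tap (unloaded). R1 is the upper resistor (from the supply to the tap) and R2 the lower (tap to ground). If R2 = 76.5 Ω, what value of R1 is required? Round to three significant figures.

Required fraction k = V_out/V_supply = 0.2531.
So R1 = R2 · (V_supply/V_out − 1) = 76.5 × (40.3/10.2 − 1) = 76.5 × 2.951 = 225.8 Ω.

R1 ≈ 226 Ω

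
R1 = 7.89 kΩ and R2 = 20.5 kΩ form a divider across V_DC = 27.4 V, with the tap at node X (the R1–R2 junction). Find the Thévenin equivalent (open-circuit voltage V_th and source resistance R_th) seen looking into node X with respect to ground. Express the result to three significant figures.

V_th ≈ 19.8 V, R_th ≈ 5.70 kΩ

With X open, the divider is unloaded: V_th = 27.4 × 20.5/28.39 = 19.79 V.
Looking into X with the source shorted: R_th = R1·R2/(R1+R2) = 7.890 × 20.5/28.39 = 5.697 kΩ.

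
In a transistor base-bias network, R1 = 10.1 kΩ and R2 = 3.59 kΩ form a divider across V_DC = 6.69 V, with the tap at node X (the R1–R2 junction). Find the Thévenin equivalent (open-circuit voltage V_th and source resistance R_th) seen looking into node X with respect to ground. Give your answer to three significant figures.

Open-circuit (no load on X): V_th = V_DC · R2/(R1 + R2) = 6.69 × 3.59/(10.10 + 3.59) = 1.754 V.
Looking into X with the source shorted: R_th = R1·R2/(R1+R2) = 10.10 × 3.59/13.69 = 2.649 kΩ.

V_th ≈ 1.75 V, R_th ≈ 2.65 kΩ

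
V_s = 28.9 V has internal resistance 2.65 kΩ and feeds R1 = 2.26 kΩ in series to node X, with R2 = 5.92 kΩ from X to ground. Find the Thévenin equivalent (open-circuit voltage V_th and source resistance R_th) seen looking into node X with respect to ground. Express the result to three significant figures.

V_th ≈ 15.8 V, R_th ≈ 2.68 kΩ

R1' = 2.65 + 2.26 = 4.910 kΩ (source resistance + R1).
V_th is the unloaded tap voltage: V_s · R2/(R1'+R2) = 28.9 × 0.5466 = 15.80 V.
Zeroing V_s shorts the top of R1' to ground, so R_th = R1' ‖ R2 = 2.684 kΩ.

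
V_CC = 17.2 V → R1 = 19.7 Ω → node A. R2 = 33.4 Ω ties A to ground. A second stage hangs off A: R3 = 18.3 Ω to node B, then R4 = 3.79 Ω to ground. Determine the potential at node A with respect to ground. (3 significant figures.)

The second stage (R3 + R4 = 22.09 Ω) loads node A in parallel with R2.
R2 ‖ (R3+R4) = 13.30 Ω.
V_A = 17.2 × 13.30/(19.7 + 13.30) = 6.931 V.

V_A ≈ 6.93 V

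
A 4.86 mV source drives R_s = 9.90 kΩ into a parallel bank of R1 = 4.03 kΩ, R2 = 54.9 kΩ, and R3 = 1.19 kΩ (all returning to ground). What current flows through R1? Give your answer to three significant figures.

I ≈ 0.101 µA

Equivalent of the parallel group: R_p = 0.9036 kΩ.
V_A = 4.86 × 0.9036/10.80 = 0.4065 mV.
Branch current I = V_A/R1 = 0.4065/4.03 = 0.1009 µA.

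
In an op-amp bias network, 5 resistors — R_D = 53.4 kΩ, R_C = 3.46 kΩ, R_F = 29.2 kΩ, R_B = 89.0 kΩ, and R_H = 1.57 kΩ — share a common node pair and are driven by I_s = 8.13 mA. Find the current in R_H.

ΣG = 1/53.4 + 1/3.46 + 1/29.2 + 1/89.0 + 1/1.57 = 0.9902.
By the current-divider rule, I = I_s · G_k/ΣG = 8.13 × 0.6433 = 5.230 mA.

I ≈ 5.23 mA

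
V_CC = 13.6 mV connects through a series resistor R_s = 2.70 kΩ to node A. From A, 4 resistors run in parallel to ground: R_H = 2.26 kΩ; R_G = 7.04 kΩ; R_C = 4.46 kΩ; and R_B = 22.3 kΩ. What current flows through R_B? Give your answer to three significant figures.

Parallel bank: R_p = 1/(1/2.26 + 1/7.04 + 1/4.46 + 1/22.3) = 1.172 kΩ.
V_A = 13.6 × 1.172/3.872 = 4.115 mV.
Branch current I = V_A/R_B = 4.115/22.3 = 0.1845 µA.

I ≈ 0.185 µA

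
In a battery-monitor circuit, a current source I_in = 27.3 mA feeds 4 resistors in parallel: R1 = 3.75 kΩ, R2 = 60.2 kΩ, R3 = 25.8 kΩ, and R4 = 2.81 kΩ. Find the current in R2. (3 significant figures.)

I ≈ 0.669 mA

Total conductance ΣG = 1/3.75 + 1/60.2 + 1/25.8 + 1/2.81 = 0.6779 (units of 1/kΩ).
By the current-divider rule, I = I_in · G_k/ΣG = 27.3 × 0.02450 = 0.6690 mA.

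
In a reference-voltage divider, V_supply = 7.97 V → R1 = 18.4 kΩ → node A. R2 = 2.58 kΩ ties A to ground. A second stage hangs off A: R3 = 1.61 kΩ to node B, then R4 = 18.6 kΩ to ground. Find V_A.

The second stage (R3 + R4 = 20.21 kΩ) loads node A in parallel with R2.
Effective lower resistance at A: R2 ‖ 20.21 = 2.288 kΩ.
So V_A = 7.97 × 0.1106 = 0.8814 V.

V_A ≈ 0.881 V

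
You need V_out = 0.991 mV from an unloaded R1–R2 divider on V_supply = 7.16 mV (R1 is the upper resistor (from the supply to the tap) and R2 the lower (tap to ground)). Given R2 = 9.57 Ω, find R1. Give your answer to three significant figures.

The divider ratio is R2/(R1+R2) = 0.991/7.16 = 0.1384.
R1 = R2·(1/k − 1) = 9.57 × 6.225 = 59.57 Ω.

R1 ≈ 59.6 Ω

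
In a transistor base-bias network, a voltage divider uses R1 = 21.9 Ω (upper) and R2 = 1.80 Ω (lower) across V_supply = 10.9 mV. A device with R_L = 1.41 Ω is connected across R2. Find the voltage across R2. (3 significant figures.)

First combine the lower leg with the load: R2 ‖ R_L = 0.7907 Ω.
Now apply the divider: V_out = 10.9 × 0.03484 = 0.3798 mV.

V_out ≈ 0.380 mV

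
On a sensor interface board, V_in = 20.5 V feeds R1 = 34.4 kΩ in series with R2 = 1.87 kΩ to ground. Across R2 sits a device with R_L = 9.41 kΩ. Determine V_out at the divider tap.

V_out ≈ 0.889 V

The load sits in parallel with R2, giving an effective lower resistance R2' = R2·R_L/(R2+R_L) = 1.560 kΩ.
Now apply the divider: V_out = 20.5 × 0.04338 = 0.8893 V.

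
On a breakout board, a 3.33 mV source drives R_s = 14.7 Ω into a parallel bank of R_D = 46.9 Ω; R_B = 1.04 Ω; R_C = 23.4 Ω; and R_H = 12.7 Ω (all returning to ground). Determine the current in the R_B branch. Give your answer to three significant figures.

Parallel bank: R_p = 1/(1/46.9 + 1/1.04 + 1/23.4 + 1/12.7) = 0.9055 Ω.
V_A by voltage divider: V_A = 3.33 × 0.9055/(14.7 + 0.9055) = 0.1932 mV.
Branch current I = V_A/R_B = 0.1932/1.04 = 0.1858 mA.

I ≈ 0.186 mA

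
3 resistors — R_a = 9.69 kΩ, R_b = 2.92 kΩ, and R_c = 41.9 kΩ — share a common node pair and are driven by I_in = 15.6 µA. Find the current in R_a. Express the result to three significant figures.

I ≈ 3.43 µA

ΣG = 1/9.69 + 1/2.92 + 1/41.9 = 0.4695.
By the current-divider rule, I = I_in · G_k/ΣG = 15.6 × 0.2198 = 3.429 µA.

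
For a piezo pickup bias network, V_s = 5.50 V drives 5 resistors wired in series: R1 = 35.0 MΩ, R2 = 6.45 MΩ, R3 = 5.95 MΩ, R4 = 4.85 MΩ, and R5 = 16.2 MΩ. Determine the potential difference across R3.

V ≈ 0.478 V

Total series resistance ΣR = 35.0 + 6.45 + 5.95 + 4.85 + 16.2 = 68.45 MΩ.
By the voltage-divider rule, V = 5.50 × 5.950/68.45 = 0.4781 V.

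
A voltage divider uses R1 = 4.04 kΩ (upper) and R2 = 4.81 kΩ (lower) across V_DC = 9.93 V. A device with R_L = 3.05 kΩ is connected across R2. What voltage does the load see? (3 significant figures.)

R2 ‖ R_L = (4.81 × 3.05)/(4.81 + 3.05) = 1.866 kΩ.
Then V_out = V_DC · R2'/(R1 + R2') = 9.93 × 1.866/5.906 = 3.138 V.
(Unloaded it would be 5.40 V; the load pulls it down.)

V_out ≈ 3.14 V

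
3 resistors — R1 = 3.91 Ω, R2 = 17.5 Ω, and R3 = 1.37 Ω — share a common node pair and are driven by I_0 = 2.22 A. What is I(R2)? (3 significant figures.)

I ≈ 0.122 A

Total conductance ΣG = 1/3.91 + 1/17.5 + 1/1.37 = 1.043 (units of 1/Ω).
R2 takes the fraction G_k/ΣG = 0.05714/1.043 = 0.05480, so I = 2.22 × 0.05480 = 0.1216 A.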